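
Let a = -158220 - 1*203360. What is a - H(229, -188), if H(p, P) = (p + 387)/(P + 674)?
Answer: -87864248/243 ≈ -3.6158e+5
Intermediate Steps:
H(p, P) = (387 + p)/(674 + P)
a = -361580 (a = -158220 - 203360 = -361580)
a - H(229, -188) = -361580 - (387 + 229)/(674 - 188) = -361580 - 616/486 = -361580 - 1*308/243 = -361580 - 308/243 = -87864248/243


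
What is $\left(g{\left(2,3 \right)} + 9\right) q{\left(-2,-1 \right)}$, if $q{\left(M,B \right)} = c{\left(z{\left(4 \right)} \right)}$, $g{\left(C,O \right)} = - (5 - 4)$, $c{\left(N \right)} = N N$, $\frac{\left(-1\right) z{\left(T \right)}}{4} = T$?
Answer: $2048$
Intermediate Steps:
$z{\left(T \right)} = - 4 T$
$c{\left(N \right)} = N^{2}$
$g{\left(C,O \right)} = -1$ ($g{\left(C,O \right)} = - (5 - 4) = \left(-1\right) 1 = -1$)
$q{\left(M,B \right)} = 256$ ($q{\left(M,B \right)} = \left(\left(-4\right) 4\right)^{2} = \left(-16\right)^{2} = 256$)
$\left(g{\left(2,3 \right)} + 9\right) q{\left(-2,-1 \right)} = \left(-1 + 9\right) 256 = 8 \cdot 256 = 2048$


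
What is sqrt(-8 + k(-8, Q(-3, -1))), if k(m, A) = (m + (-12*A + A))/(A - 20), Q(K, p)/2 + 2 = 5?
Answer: I*sqrt(133)/7 ≈ 1.6475*I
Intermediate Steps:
Q(K, p) = 6 (Q(K, p) = -4 + 2*5 = -4 + 10 = 6)
k(m, A) = (m - 11*A)/(-20 + A)
sqrt(-8 + k(-8, Q(-3, -1))) = sqrt(-8 + (-8 - 11*6)/(-20 + 6)) = sqrt(-8 + (-8 - 66)/(-14)) = sqrt(-8 - 1/14*(-74)) = sqrt(-8 + 37/7) = sqrt(-19/7) = I*sqrt(133)/7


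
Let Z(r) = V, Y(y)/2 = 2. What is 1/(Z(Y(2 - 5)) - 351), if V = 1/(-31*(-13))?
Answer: -403/141452 ≈ -0.0028490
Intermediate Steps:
Y(y) = 4 (Y(y) = 2*2 = 4)
V = 1/403 (V = -1/31*(-1/13) = 1/403 ≈ 0.0024814)
Z(r) = 1/403
1/(Z(Y(2 - 5)) - 351) = 1/(1/403 - 351) = 1/(-141452/403) = -403/141452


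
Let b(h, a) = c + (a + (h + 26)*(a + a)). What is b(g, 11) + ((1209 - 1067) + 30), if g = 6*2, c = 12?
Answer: 1031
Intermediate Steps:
g = 12
b(h, a) = 12 + a + 2*a*(26 + h) (b(h, a) = 12 + (a + (h + 26)*(a + a)) = 12 + (a + (26 + h)*(2*a)) = 12 + (a + 2*a*(26 + h)) = 12 + a + 2*a*(26 + h))
b(g, 11) + ((1209 - 1067) + 30) = (12 + 53*11 + 2*11*12) + ((1209 - 1067) + 30) = (12 + 583 + 264) + (142 + 30) = 859 + 172 = 1031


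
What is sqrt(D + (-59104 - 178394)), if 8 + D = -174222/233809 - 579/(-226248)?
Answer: I*sqrt(18461432171908458173978394)/8816469772 ≈ 487.35*I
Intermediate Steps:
D = -154157517567/17632939544 (D = -8 + (-174222/233809 - 579/(-226248)) = -8 + (-174222*1/233809 - 579*(-1/226248)) = -8 + (-174222/233809 + 193/75416) = -8 - 13094001215/17632939544 = -154157517567/17632939544 ≈ -8.7426)
sqrt(D + (-59104 - 178394)) = sqrt(-154157517567/17632939544 + (-59104 - 178394)) = sqrt(-154157517567/17632939544 - 237498) = sqrt(-4187942033338479/17632939544) = I*sqrt(18461432171908458173978394)/8816469772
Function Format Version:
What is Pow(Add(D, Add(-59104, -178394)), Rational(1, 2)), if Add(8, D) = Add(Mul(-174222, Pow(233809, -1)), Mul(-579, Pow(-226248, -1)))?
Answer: Mul(Rational(1, 8816469772), I, Pow(18461432171908458173978394, Rational(1, 2))) ≈ Mul(487.35, I)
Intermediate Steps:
D = Rational(-154157517567, 17632939544) (D = Add(-8, Add(Mul(-174222, Pow(233809, -1)), Mul(-579, Pow(-226248, -1)))) = Add(-8, Add(Mul(-174222, Rational(1, 233809)), Mul(-579, Rational(-1, 226248)))) = Add(-8, Add(Rational(-174222, 233809), Rational(193, 75416))) = Add(-8, Rational(-13094001215, 17632939544)) = Rational(-154157517567, 17632939544) ≈ -8.7426)
Pow(Add(D, Add(-59104, -178394)), Rational(1, 2)) = Pow(Add(Rational(-154157517567, 17632939544), Add(-59104, -178394)), Rational(1, 2)) = Pow(Add(Rational(-154157517567, 17632939544), -237498), Rational(1, 2)) = Pow(Rational(-4187942033338479, 17632939544), Rational(1, 2)) = Mul(Rational(1, 8816469772), I, Pow(18461432171908458173978394, Rational(1, 2)))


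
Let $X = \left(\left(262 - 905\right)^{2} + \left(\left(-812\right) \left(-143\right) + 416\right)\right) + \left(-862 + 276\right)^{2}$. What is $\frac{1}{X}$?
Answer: $\frac{1}{873377} \approx 1.145 \cdot 10^{-6}$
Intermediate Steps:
$X = 873377$ ($X = \left(\left(-643\right)^{2} + \left(116116 + 416\right)\right) + \left(-586\right)^{2} = \left(413449 + 116532\right) + 343396 = 529981 + 343396 = 873377$)
$\frac{1}{X} = \frac{1}{873377}$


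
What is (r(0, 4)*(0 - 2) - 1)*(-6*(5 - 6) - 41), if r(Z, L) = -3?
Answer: -175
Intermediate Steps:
(r(0, 4)*(0 - 2) - 1)*(-6*(5 - 6) - 41) = (-3*(0 - 2) - 1)*(-6*(5 - 6) - 41) = (-3*(-2) - 1)*(-6*(-1) - 41) = (6 - 1)*(6 - 41) = 5*(-35) = -175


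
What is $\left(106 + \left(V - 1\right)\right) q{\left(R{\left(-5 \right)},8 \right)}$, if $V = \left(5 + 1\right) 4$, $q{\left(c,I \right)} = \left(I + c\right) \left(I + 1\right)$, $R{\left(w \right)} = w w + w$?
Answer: $32508$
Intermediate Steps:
$R{\left(w \right)} = w + w^{2}$ ($R{\left(w \right)} = w^{2} + w = w + w^{2}$)
$q{\left(c,I \right)} = \left(1 + I\right) \left(I + c\right)$ ($q{\left(c,I \right)} = \left(I + c\right) \left(1 + I\right) = \left(1 + I\right) \left(I + c\right)$)
$V = 24$ ($V = 6 \cdot 4 = 24$)
$\left(106 + \left(V - 1\right)\right) q{\left(R{\left(-5 \right)},8 \right)} = \left(106 + \left(24 - 1\right)\right) \left(8 - 5 \left(1 - 5\right) + 8^{2} + 8 \left(- 5 \left(1 - 5\right)\right)\right) = \left(106 + \left(24 - 1\right)\right) \left(8 - -20 + 64 + 8 \left(\left(-5\right) \left(-4\right)\right)\right) = \left(106 + 23\right) \left(8 + 20 + 64 + 8 \cdot 20\right) = 129 \left(8 + 20 + 64 + 160\right) = 129 \cdot 252 = 32508$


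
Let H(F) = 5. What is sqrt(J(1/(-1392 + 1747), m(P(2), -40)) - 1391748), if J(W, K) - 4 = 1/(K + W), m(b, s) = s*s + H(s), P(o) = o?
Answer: I*sqrt(28238893717627279)/142444 ≈ 1179.7*I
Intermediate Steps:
m(b, s) = 5 + s**2 (m(b, s) = s*s + 5 = s**2 + 5 = 5 + s**2)
J(W, K) = 4 + 1/(K + W)
sqrt(J(1/(-1392 + 1747), m(P(2), -40)) - 1391748) = sqrt((1 + 4*(5 + (-40)**2) + 4/(-1392 + 1747))/((5 + (-40)**2) + 1/(-1392 + 1747)) - 1391748) = sqrt((1 + 4*(5 + 1600) + 4/355)/((5 + 1600) + 1/355) - 1391748) = sqrt((1 + 4*1605 + 4*(1/355))/(1605 + 1/355) - 1391748) = sqrt((1 + 6420 + 4/355)/(569776/355) - 1391748) = sqrt((355/569776)*(2279459/355) - 1391748) = sqrt(2279459/569776 - 1391748) = sqrt(-792982328989/569776) = I*sqrt(28238893717627279)/142444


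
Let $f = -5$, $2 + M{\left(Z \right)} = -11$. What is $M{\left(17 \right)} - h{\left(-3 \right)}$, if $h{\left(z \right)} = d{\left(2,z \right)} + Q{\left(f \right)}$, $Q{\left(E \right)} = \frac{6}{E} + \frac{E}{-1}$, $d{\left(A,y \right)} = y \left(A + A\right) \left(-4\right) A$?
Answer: $- \frac{564}{5} \approx -112.8$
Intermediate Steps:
$M{\left(Z \right)} = -13$ ($M{\left(Z \right)} = -2 - 11 = -13$)
$d{\left(A,y \right)} = - 8 y A^{2}$ ($d{\left(A,y \right)} = y 2 A \left(-4\right) A = y \left(- 8 A\right) A = - 8 A y A = - 8 y A^{2}$)
$Q{\left(E \right)} = - E + \frac{6}{E}$ ($Q{\left(E \right)} = \frac{6}{E} + E \left(-1\right) = \frac{6}{E} - E = - E + \frac{6}{E}$)
$h{\left(z \right)} = \frac{19}{5} - 32 z$ ($h{\left(z \right)} = - 8 z 2^{2} + \left(\left(-1\right) \left(-5\right) + \frac{6}{-5}\right) = \left(-8\right) z 4 + \left(5 + 6 \left(- \frac{1}{5}\right)\right) = - 32 z + \left(5 - \frac{6}{5}\right) = - 32 z + \frac{19}{5} = \frac{19}{5} - 32 z$)
$M{\left(17 \right)} - h{\left(-3 \right)} = -13 - \left(\frac{19}{5} - -96\right) = -13 - \left(\frac{19}{5} + 96\right) = -13 - \frac{499}{5} = - \frac{564}{5}$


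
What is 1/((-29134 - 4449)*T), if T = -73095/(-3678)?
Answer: -1226/818249795 ≈ -1.4983e-6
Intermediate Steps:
T = 24365/1226 (T = -73095*(-1/3678) = 24365/1226 ≈ 19.874)
1/((-29134 - 4449)*T) = 1/((-29134 - 4449)*(24365/1226)) = (1226/24365)/(-33583) = -1/33583*1226/24365 = -1226/818249795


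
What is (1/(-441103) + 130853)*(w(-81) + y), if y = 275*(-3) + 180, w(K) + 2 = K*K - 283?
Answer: 325019353981398/441103 ≈ 7.3683e+8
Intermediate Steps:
w(K) = -285 + K**2 (w(K) = -2 + (K*K - 283) = -2 + (K**2 - 283) = -2 + (-283 + K**2) = -285 + K**2)
y = -645 (y = -825 + 180 = -645)
(1/(-441103) + 130853)*(w(-81) + y) = (1/(-441103) + 130853)*((-285 + (-81)**2) - 645) = (-1/441103 + 130853)*((-285 + 6561) - 645) = 57719650858*(6276 - 645)/441103 = (57719650858/441103)*5631 = 325019353981398/441103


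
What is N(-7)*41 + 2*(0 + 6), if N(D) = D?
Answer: -275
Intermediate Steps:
N(-7)*41 + 2*(0 + 6) = -7*41 + 2*(0 + 6) = -287 + 2*6 = -287 + 12 = -275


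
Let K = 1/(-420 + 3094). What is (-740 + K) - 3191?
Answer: -10511493/2674 ≈ -3931.0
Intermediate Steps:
K = 1/2674 ≈ 0.00037397
(-740 + K) - 3191 = (-740 + 1/2674) - 3191 = -1978759/2674 - 3191 = -10511493/2674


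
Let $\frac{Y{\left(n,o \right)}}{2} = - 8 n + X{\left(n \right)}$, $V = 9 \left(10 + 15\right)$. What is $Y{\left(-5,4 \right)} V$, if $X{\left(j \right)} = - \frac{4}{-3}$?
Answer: $18600$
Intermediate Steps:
$X{\left(j \right)} = \frac{4}{3}$ ($X{\left(j \right)} = \left(-4\right) \left(- \frac{1}{3}\right) = \frac{4}{3}$)
$V = 225$ ($V = 9 \cdot 25 = 225$)
$Y{\left(n,o \right)} = \frac{8}{3} - 16 n$ ($Y{\left(n,o \right)} = 2 \left(- 8 n + \frac{4}{3}\right) = 2 \left(\frac{4}{3} - 8 n\right) = \frac{8}{3} - 16 n$)
$Y{\left(-5,4 \right)} V = \left(\frac{8}{3} - -80\right) 225 = \left(\frac{8}{3} + 80\right) 225 = \frac{248}{3} \cdot 225 = 18600$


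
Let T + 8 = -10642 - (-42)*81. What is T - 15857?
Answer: -23105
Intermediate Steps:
T = -7248 (T = -8 + (-10642 - (-42)*81) = -8 + (-10642 - 1*(-3402)) = -8 + (-10642 + 3402) = -8 - 7240 = -7248)
T - 15857 = -7248 - 15857 = -23105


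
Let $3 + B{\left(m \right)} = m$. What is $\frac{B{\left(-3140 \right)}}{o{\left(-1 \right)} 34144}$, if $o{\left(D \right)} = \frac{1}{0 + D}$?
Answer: $\frac{3143}{34144} \approx 0.092051$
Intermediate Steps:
$o{\left(D \right)} = \frac{1}{D}$
$B{\left(m \right)} = -3 + m$
$\frac{B{\left(-3140 \right)}}{o{\left(-1 \right)} 34144} = \frac{-3 - 3140}{\frac{1}{-1} \cdot 34144} = - \frac{3143}{\left(-1\right) 34144} = - \frac{3143}{-34144} = \left(-3143\right) \left(- \frac{1}{34144}\right) = \frac{3143}{34144}$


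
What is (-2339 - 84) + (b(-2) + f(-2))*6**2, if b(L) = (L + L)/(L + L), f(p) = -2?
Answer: -2459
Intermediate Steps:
b(L) = 1 (b(L) = (2*L)/((2*L)) = (2*L)*(1/(2*L)) = 1)
(-2339 - 84) + (b(-2) + f(-2))*6**2 = (-2339 - 84) + (1 - 2)*6**2 = -2423 - 1*36 = -2423 - 36 = -2459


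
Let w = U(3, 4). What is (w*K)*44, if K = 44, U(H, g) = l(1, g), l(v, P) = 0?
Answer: 0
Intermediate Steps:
U(H, g) = 0
w = 0
(w*K)*44 = (0*44)*44 = 0*44 = 0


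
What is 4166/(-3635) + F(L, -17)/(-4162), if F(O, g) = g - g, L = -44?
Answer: -4166/3635 ≈ -1.1461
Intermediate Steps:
F(O, g) = 0
4166/(-3635) + F(L, -17)/(-4162) = 4166/(-3635) + 0/(-4162) = 4166*(-1/3635) + 0*(-1/4162) = -4166/3635 + 0 = -4166/3635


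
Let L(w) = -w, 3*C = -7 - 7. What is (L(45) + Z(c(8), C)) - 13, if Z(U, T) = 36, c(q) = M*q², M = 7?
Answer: -22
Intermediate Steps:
C = -14/3 (C = (-7 - 7)/3 = (⅓)*(-14) = -14/3 ≈ -4.6667)
c(q) = 7*q²
(L(45) + Z(c(8), C)) - 13 = (-1*45 + 36) - 13 = (-45 + 36) - 13 = -9 - 13 = -22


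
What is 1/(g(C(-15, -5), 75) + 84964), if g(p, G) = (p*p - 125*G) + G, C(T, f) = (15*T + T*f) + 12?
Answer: 1/94708 ≈ 1.0559e-5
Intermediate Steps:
C(T, f) = 12 + 15*T + T*f
g(p, G) = p**2 - 124*G (g(p, G) = (p**2 - 125*G) + G = p**2 - 124*G)
1/(g(C(-15, -5), 75) + 84964) = 1/(((12 + 15*(-15) - 15*(-5))**2 - 124*75) + 84964) = 1/(((12 - 225 + 75)**2 - 9300) + 84964) = 1/(((-138)**2 - 9300) + 84964) = 1/((19044 - 9300) + 84964) = 1/(9744 + 84964) = 1/94708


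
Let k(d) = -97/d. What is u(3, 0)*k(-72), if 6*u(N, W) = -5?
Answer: -485/432 ≈ -1.1227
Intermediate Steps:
u(N, W) = -⅚ (u(N, W) = (⅙)*(-5) = -⅚)
u(3, 0)*k(-72) = -(-485)/(6*(-72)) = -(-485)*(-1)/(6*72) = -⅚*97/72 = -485/432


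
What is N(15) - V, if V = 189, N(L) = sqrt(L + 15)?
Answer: -189 + sqrt(30) ≈ -183.52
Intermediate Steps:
N(L) = sqrt(15 + L)
N(15) - V = sqrt(15 + 15) - 1*189 = sqrt(30) - 189 = -189 + sqrt(30)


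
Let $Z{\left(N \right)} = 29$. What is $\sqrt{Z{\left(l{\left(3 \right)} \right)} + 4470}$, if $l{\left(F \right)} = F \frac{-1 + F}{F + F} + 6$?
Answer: $\sqrt{4499} \approx 67.075$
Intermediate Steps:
$l{\left(F \right)} = \frac{11}{2} + \frac{F}{2}$ ($l{\left(F \right)} = F \frac{-1 + F}{2 F} + 6 = \left(- \frac{1}{2} + \frac{F}{2}\right) + 6 = \frac{11}{2} + \frac{F}{2}$)
$\sqrt{Z{\left(l{\left(3 \right)} \right)} + 4470} = \sqrt{29 + 4470} = \sqrt{4499}$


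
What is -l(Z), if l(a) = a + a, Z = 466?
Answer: -932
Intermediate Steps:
l(a) = 2*a
-l(Z) = -2*466 = -1*932 = -932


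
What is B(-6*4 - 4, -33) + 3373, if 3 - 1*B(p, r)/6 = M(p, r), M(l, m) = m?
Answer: 3589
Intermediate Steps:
B(p, r) = 18 - 6*r
B(-6*4 - 4, -33) + 3373 = (18 - 6*(-33)) + 3373 = (18 + 198) + 3373 = 216 + 3373 = 3589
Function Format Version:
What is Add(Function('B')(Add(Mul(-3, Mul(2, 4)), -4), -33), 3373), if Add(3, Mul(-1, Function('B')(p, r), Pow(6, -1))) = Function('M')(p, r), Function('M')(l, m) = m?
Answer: 3589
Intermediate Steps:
Function('B')(p, r) = Add(18, Mul(-6, r))
Add(Function('B')(Add(Mul(-3, Mul(2, 4)), -4), -33), 3373) = Add(Add(18, Mul(-6, -33)), 3373) = Add(Add(18, 198), 3373) = Add(216, 3373) = 3589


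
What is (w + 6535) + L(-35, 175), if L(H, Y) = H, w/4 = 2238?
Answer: 15452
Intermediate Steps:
w = 8952 (w = 4*2238 = 8952)
(w + 6535) + L(-35, 175) = (8952 + 6535) - 35 = 15487 - 35 = 15452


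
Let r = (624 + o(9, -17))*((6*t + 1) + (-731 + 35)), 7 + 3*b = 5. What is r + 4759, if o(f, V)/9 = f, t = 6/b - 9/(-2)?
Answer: -504251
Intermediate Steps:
b = -2/3 (b = -7/3 + (1/3)*5 = -7/3 + 5/3 = -2/3 ≈ -0.66667)
t = -9/2 (t = 6/(-2/3) - 9/(-2) = 6*(-3/2) - 9*(-1/2) = -9 + 9/2 = -9/2 ≈ -4.5000)
o(f, V) = 9*f
r = -509010 (r = (624 + 9*9)*((6*(-9/2) + 1) + (-731 + 35)) = (624 + 81)*((-27 + 1) - 696) = 705*(-26 - 696) = 705*(-722) = -509010)
r + 4759 = -509010 + 4759 = -504251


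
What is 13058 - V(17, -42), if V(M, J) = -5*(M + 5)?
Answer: 13168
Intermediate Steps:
V(M, J) = -25 - 5*M (V(M, J) = -5*(5 + M) = -25 - 5*M)
13058 - V(17, -42) = 13058 - (-25 - 5*17) = 13058 - (-25 - 85) = 13058 - 1*(-110) = 13058 + 110 = 13168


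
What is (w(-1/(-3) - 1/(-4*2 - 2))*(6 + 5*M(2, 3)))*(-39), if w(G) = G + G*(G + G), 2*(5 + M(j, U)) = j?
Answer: 33124/75 ≈ 441.65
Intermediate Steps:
M(j, U) = -5 + j/2
w(G) = G + 2*G**2 (w(G) = G + G*(2*G) = G + 2*G**2)
(w(-1/(-3) - 1/(-4*2 - 2))*(6 + 5*M(2, 3)))*(-39) = (((-1/(-3) - 1/(-4*2 - 2))*(1 + 2*(-1/(-3) - 1/(-4*2 - 2))))*(6 + 5*(-5 + (1/2)*2)))*(-39) = (((-1*(-1/3) - 1/(-8 - 2))*(1 + 2*(-1*(-1/3) - 1/(-8 - 2))))*(6 + 5*(-5 + 1)))*(-39) = (((1/3 - 1/(-10))*(1 + 2*(1/3 - 1/(-10))))*(6 + 5*(-4)))*(-39) = (((1/3 - 1*(-1/10))*(1 + 2*(1/3 - 1*(-1/10))))*(6 - 20))*(-39) = (((1/3 + 1/10)*(1 + 2*(1/3 + 1/10)))*(-14))*(-39) = ((13*(1 + 2*(13/30))/30)*(-14))*(-39) = ((13*(1 + 13/15)/30)*(-14))*(-39) = (((13/30)*(28/15))*(-14))*(-39) = ((182/225)*(-14))*(-39) = -2548/225*(-39) = 33124/75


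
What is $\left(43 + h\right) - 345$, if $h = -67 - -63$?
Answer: $-306$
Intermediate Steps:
$h = -4$ ($h = -67 + 63 = -4$)
$\left(43 + h\right) - 345 = \left(43 - 4\right) - 345 = 39 - 345 = -306$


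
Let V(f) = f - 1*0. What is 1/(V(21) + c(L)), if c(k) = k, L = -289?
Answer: -1/268 ≈ -0.0037313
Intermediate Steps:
V(f) = f (V(f) = f + 0 = f)
1/(V(21) + c(L)) = 1/(21 - 289) = 1/(-268) = -1/268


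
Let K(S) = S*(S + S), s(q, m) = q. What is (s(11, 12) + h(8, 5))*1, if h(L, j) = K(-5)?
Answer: 61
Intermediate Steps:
K(S) = 2*S**2 (K(S) = S*(2*S) = 2*S**2)
h(L, j) = 50 (h(L, j) = 2*(-5)**2 = 2*25 = 50)
(s(11, 12) + h(8, 5))*1 = (11 + 50)*1 = 61*1 = 61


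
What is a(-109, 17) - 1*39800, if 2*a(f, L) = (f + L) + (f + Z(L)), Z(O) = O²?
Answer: -39756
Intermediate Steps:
a(f, L) = f + L/2 + L²/2 (a(f, L) = ((f + L) + (f + L²))/2 = ((L + f) + (f + L²))/2 = (L + L² + 2*f)/2 = f + L/2 + L²/2)
a(-109, 17) - 1*39800 = (-109 + (½)*17 + (½)*17²) - 1*39800 = (-109 + 17/2 + (½)*289) - 39800 = (-109 + 17/2 + 289/2) - 39800 = 44 - 39800 = -39756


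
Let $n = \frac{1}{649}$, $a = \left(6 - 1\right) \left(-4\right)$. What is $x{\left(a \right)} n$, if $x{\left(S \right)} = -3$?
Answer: $- \frac{3}{649} \approx -0.0046225$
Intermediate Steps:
$a = -20$ ($a = 5 \left(-4\right) = -20$)
$n = \frac{1}{649} \approx 0.0015408$
$x{\left(a \right)} n = \left(-3\right) \frac{1}{649} = - \frac{3}{649}$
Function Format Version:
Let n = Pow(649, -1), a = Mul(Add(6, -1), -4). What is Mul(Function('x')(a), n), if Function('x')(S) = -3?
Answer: Rational(-3, 649) ≈ -0.0046225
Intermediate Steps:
a = -20 (a = Mul(5, -4) = -20)
n = Rational(1, 649) ≈ 0.0015408
Mul(Function('x')(a), n) = Mul(-3, Rational(1, 649)) = Rational(-3, 649)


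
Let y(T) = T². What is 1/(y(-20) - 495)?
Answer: -1/95 ≈ -0.010526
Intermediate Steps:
1/(y(-20) - 495) = 1/((-20)² - 495) = 1/(400 - 495) = 1/(-95) = -1/95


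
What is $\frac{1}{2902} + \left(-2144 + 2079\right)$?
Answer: $- \frac{188629}{2902} \approx -65.0$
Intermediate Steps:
$\frac{1}{2902} + \left(-2144 + 2079\right) = \frac{1}{2902} - 65 = - \frac{188629}{2902}$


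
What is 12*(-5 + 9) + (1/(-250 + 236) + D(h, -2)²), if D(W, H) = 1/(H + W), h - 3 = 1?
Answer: 1349/28 ≈ 48.179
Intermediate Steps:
h = 4 (h = 3 + 1 = 4)
12*(-5 + 9) + (1/(-250 + 236) + D(h, -2)²) = 12*(-5 + 9) + (1/(-250 + 236) + (1/(-2 + 4))²) = 12*4 + (1/(-14) + (1/2)²) = 48 + (-1/14 + (½)²) = 48 + (-1/14 + ¼) = 48 + 5/28 = 1349/28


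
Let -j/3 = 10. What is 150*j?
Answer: -4500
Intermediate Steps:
j = -30 (j = -3*10 = -30)
150*j = 150*(-30) = -4500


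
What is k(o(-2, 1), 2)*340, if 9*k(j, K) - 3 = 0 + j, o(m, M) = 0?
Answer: 340/3 ≈ 113.33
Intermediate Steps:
k(j, K) = ⅓ + j/9 (k(j, K) = ⅓ + (0 + j)/9 = ⅓ + j/9)
k(o(-2, 1), 2)*340 = (⅓ + (⅑)*0)*340 = (⅓ + 0)*340 = (⅓)*340 = 340/3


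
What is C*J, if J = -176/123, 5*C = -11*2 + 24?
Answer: -352/615 ≈ -0.57236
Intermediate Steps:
C = 2/5 (C = (-11*2 + 24)/5 = (-22 + 24)/5 = (1/5)*2 = 2/5 ≈ 0.40000)
J = -176/123 (J = -176*1/123 = -176/123 ≈ -1.4309)
C*J = (2/5)*(-176/123) = -352/615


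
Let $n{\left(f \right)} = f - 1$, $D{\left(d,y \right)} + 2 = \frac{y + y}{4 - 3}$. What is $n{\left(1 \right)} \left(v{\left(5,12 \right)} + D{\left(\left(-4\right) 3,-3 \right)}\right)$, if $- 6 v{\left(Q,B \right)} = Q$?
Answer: $0$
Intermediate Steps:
$v{\left(Q,B \right)} = - \frac{Q}{6}$
$D{\left(d,y \right)} = -2 + 2 y$ ($D{\left(d,y \right)} = -2 + \frac{y + y}{4 - 3} = -2 + \frac{2 y}{1} = -2 + 2 y 1 = -2 + 2 y$)
$n{\left(f \right)} = -1 + f$ ($n{\left(f \right)} = f - 1 = -1 + f$)
$n{\left(1 \right)} \left(v{\left(5,12 \right)} + D{\left(\left(-4\right) 3,-3 \right)}\right) = \left(-1 + 1\right) \left(\left(- \frac{1}{6}\right) 5 + \left(-2 + 2 \left(-3\right)\right)\right) = 0 \left(- \frac{5}{6} - 8\right) = 0 \left(- \frac{53}{6}\right) = 0$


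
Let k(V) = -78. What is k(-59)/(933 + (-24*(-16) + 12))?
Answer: -26/443 ≈ -0.058691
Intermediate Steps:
k(-59)/(933 + (-24*(-16) + 12)) = -78/(933 + (-24*(-16) + 12)) = -78/(933 + (384 + 12)) = -78/(933 + 396) = -78/1329 = -78*1/1329 = -26/443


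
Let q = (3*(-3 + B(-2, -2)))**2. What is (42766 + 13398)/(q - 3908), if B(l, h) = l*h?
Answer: -56164/3899 ≈ -14.405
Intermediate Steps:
B(l, h) = h*l
q = 9 (q = (3*(-3 - 2*(-2)))**2 = (3*(-3 + 4))**2 = (3*1)**2 = 3**2 = 9)
(42766 + 13398)/(q - 3908) = (42766 + 13398)/(9 - 3908) = 56164/(-3899) = 56164*(-1/3899) = -56164/3899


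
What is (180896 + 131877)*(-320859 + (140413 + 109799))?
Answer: -22096474131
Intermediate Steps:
(180896 + 131877)*(-320859 + (140413 + 109799)) = 312773*(-320859 + 250212) = 312773*(-70647) = -22096474131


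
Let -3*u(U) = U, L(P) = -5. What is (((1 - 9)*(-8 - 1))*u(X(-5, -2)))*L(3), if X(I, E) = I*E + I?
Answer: 600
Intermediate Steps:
X(I, E) = I + E*I (X(I, E) = E*I + I = I + E*I)
u(U) = -U/3
(((1 - 9)*(-8 - 1))*u(X(-5, -2)))*L(3) = (((1 - 9)*(-8 - 1))*(-(-5)*(1 - 2)/3))*(-5) = ((-8*(-9))*(-(-5)*(-1)/3))*(-5) = (72*(-⅓*5))*(-5) = (72*(-5/3))*(-5) = -120*(-5) = 600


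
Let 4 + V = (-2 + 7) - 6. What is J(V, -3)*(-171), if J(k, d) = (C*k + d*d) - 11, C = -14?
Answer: -11628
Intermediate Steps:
V = -5 (V = -4 + ((-2 + 7) - 6) = -4 + (5 - 6) = -4 - 1 = -5)
J(k, d) = -11 + d² - 14*k (J(k, d) = (-14*k + d*d) - 11 = (-14*k + d²) - 11 = (d² - 14*k) - 11 = -11 + d² - 14*k)
J(V, -3)*(-171) = (-11 + (-3)² - 14*(-5))*(-171) = (-11 + 9 + 70)*(-171) = 68*(-171) = -11628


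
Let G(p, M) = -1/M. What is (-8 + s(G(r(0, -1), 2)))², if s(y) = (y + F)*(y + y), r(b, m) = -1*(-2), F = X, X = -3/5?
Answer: 4761/100 ≈ 47.610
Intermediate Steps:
X = -⅗ (X = -3*⅕ = -⅗ ≈ -0.60000)
F = -⅗ ≈ -0.60000
r(b, m) = 2
s(y) = 2*y*(-⅗ + y) (s(y) = (y - ⅗)*(y + y) = (-⅗ + y)*(2*y) = 2*y*(-⅗ + y))
(-8 + s(G(r(0, -1), 2)))² = (-8 + 2*(-1/2)*(-3 + 5*(-1/2))/5)² = (-8 + 2*(-1*½)*(-3 + 5*(-1*½))/5)² = (-8 + (⅖)*(-½)*(-3 + 5*(-½)))² = (-8 + (⅖)*(-½)*(-3 - 5/2))² = (-8 + (⅖)*(-½)*(-11/2))² = (-8 + 11/10)² = (-69/10)² = 4761/100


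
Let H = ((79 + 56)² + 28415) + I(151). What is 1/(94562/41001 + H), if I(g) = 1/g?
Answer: 6191151/288769602503 ≈ 2.1440e-5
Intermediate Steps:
H = 7042641/151 (H = ((79 + 56)² + 28415) + 1/151 = (135² + 28415) + 1/151 = (18225 + 28415) + 1/151 = 46640 + 1/151 = 7042641/151 ≈ 46640.)
1/(94562/41001 + H) = 1/(94562/41001 + 7042641/151) = 1/(288769602503/6191151) = 6191151/288769602503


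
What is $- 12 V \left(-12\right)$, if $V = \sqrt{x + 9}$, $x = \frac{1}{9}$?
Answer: $48 \sqrt{82} \approx 434.66$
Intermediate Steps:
$x = \frac{1}{9} \approx 0.11111$
$V = \frac{\sqrt{82}}{3}$ ($V = \sqrt{\frac{1}{9} + 9} = \sqrt{\frac{82}{9}} = \frac{\sqrt{82}}{3} \approx 3.0185$)
$- 12 V \left(-12\right) = - 12 \frac{\sqrt{82}}{3} \left(-12\right) = - 4 \sqrt{82} \left(-12\right) = 48 \sqrt{82}$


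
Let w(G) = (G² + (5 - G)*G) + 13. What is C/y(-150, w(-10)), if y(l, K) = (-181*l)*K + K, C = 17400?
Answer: -17400/1004587 ≈ -0.017321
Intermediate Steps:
w(G) = 13 + G² + G*(5 - G) (w(G) = (G² + G*(5 - G)) + 13 = 13 + G² + G*(5 - G))
y(l, K) = K - 181*K*l (y(l, K) = -181*K*l + K = K - 181*K*l)
C/y(-150, w(-10)) = 17400/(((13 + 5*(-10))*(1 - 181*(-150)))) = 17400/(((13 - 50)*(1 + 27150))) = 17400/((-37*27151)) = 17400/(-1004587) = 17400*(-1/1004587) = -17400/1004587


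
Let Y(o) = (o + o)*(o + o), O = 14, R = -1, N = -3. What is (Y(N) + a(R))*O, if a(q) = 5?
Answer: 574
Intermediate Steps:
Y(o) = 4*o² (Y(o) = (2*o)*(2*o) = 4*o²)
(Y(N) + a(R))*O = (4*(-3)² + 5)*14 = (4*9 + 5)*14 = (36 + 5)*14 = 41*14 = 574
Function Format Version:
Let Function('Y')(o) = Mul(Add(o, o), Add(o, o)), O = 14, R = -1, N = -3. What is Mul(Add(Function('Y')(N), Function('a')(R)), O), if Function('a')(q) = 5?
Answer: 574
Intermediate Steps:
Function('Y')(o) = Mul(4, Pow(o, 2)) (Function('Y')(o) = Mul(Mul(2, o), Mul(2, o)) = Mul(4, Pow(o, 2)))
Mul(Add(Function('Y')(N), Function('a')(R)), O) = Mul(Add(Mul(4, Pow(-3, 2)), 5), 14) = Mul(Add(Mul(4, 9), 5), 14) = Mul(Add(36, 5), 14) = Mul(41, 14) = 574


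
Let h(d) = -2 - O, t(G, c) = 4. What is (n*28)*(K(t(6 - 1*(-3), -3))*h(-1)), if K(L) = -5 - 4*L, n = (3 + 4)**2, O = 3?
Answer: 144060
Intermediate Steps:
n = 49 (n = 7**2 = 49)
h(d) = -5 (h(d) = -2 - 1*3 = -2 - 3 = -5)
(n*28)*(K(t(6 - 1*(-3), -3))*h(-1)) = (49*28)*((-5 - 4*4)*(-5)) = 1372*((-5 - 16)*(-5)) = 1372*(-21*(-5)) = 1372*105 = 144060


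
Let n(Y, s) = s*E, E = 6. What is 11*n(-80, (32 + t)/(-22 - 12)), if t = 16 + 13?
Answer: -2013/17 ≈ -118.41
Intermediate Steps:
t = 29
n(Y, s) = 6*s (n(Y, s) = s*6 = 6*s)
11*n(-80, (32 + t)/(-22 - 12)) = 11*(6*((32 + 29)/(-22 - 12))) = 11*(6*(61/(-34))) = 11*(6*(61*(-1/34))) = 11*(6*(-61/34)) = 11*(-183/17) = -2013/17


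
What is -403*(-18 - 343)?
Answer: 145483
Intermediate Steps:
-403*(-18 - 343) = -403*(-361) = 145483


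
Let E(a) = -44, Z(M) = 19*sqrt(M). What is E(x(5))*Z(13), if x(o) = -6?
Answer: -836*sqrt(13) ≈ -3014.2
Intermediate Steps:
E(x(5))*Z(13) = -836*sqrt(13)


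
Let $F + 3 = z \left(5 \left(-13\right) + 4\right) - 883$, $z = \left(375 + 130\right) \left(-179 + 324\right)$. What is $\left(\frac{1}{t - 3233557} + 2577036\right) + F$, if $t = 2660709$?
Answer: $- \frac{1083012107601}{572848} \approx -1.8906 \cdot 10^{6}$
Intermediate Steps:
$z = 73225$ ($z = 505 \cdot 145 = 73225$)
$F = -4467611$ ($F = -3 + \left(73225 \left(5 \left(-13\right) + 4\right) - 883\right) = -3 + \left(73225 \left(-65 + 4\right) - 883\right) = -3 + \left(73225 \left(-61\right) - 883\right) = -3 - 4467608 = -4467611$)
$\left(\frac{1}{t - 3233557} + 2577036\right) + F = \left(\frac{1}{2660709 - 3233557} + 2577036\right) - 4467611 = \left(\frac{1}{-572848} + 2577036\right) - 4467611 = \left(- \frac{1}{572848} + 2577036\right) - 4467611 = \frac{1476249918527}{572848} - 4467611 = - \frac{1083012107601}{572848}$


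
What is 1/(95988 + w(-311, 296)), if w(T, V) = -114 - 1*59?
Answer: 1/95815 ≈ 1.0437e-5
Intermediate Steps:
w(T, V) = -173 (w(T, V) = -114 - 59 = -173)
1/(95988 + w(-311, 296)) = 1/(95988 - 173) = 1/95815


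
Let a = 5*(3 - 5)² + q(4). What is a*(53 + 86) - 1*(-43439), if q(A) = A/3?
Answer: 139213/3 ≈ 46404.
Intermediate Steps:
q(A) = A/3 (q(A) = A*(⅓) = A/3)
a = 64/3 (a = 5*(3 - 5)² + (⅓)*4 = 5*(-2)² + 4/3 = 5*4 + 4/3 = 20 + 4/3 = 64/3 ≈ 21.333)
a*(53 + 86) - 1*(-43439) = 64*(53 + 86)/3 - 1*(-43439) = (64/3)*139 + 43439 = 8896/3 + 43439 = 139213/3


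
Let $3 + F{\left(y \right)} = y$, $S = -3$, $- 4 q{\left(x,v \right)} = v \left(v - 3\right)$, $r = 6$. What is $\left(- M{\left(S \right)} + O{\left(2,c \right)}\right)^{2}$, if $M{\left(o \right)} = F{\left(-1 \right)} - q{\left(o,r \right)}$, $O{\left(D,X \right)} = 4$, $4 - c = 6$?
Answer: $\frac{49}{4} \approx 12.25$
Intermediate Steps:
$q{\left(x,v \right)} = - \frac{v \left(-3 + v\right)}{4}$ ($q{\left(x,v \right)} = - \frac{v \left(v - 3\right)}{4} = - \frac{v \left(-3 + v\right)}{4}$)
$c = -2$ ($c = 4 - 6 = -2$)
$F{\left(y \right)} = -3 + y$
$M{\left(o \right)} = \frac{1}{2}$ ($M{\left(o \right)} = \left(-3 - 1\right) - \frac{1}{4} \cdot 6 \left(3 - 6\right) = -4 - \frac{1}{4} \cdot 6 \left(3 - 6\right) = -4 - \frac{1}{4} \cdot 6 \left(-3\right) = -4 - - \frac{9}{2} = -4 + \frac{9}{2} = \frac{1}{2}$)
$\left(- M{\left(S \right)} + O{\left(2,c \right)}\right)^{2} = \left(\left(-1\right) \frac{1}{2} + 4\right)^{2} = \left(- \frac{1}{2} + 4\right)^{2} = \left(\frac{7}{2}\right)^{2} = \frac{49}{4}$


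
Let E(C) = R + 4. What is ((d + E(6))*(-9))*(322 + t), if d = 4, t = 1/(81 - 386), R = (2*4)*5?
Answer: -42426288/305 ≈ -1.3910e+5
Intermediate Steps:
R = 40 (R = 8*5 = 40)
t = -1/305 (t = 1/(-305) = -1/305 ≈ -0.0032787)
E(C) = 44 (E(C) = 40 + 4 = 44)
((d + E(6))*(-9))*(322 + t) = ((4 + 44)*(-9))*(322 - 1/305) = (48*(-9))*(98209/305) = -432*98209/305 = -42426288/305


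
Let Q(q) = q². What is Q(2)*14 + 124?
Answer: 180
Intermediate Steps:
Q(2)*14 + 124 = 2²*14 + 124 = 4*14 + 124 = 56 + 124 = 180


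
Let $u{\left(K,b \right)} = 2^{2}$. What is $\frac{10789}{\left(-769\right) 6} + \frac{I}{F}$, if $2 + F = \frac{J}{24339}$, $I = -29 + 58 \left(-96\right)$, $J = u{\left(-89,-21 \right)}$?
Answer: $\frac{157004693344}{56145459} \approx 2796.4$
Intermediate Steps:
$u{\left(K,b \right)} = 4$
$J = 4$
$I = -5597$ ($I = -29 - 5568 = -5597$)
$F = - \frac{48674}{24339}$ ($F = -2 + \frac{4}{24339} = - \frac{48674}{24339} \approx -1.9998$)
$\frac{10789}{\left(-769\right) 6} + \frac{I}{F} = \frac{10789}{\left(-769\right) 6} - \frac{5597}{- \frac{48674}{24339}} = \frac{10789}{-4614} - - \frac{136225383}{48674} = 10789 \left(- \frac{1}{4614}\right) + \frac{136225383}{48674} = - \frac{10789}{4614} + \frac{136225383}{48674} = \frac{157004693344}{56145459}$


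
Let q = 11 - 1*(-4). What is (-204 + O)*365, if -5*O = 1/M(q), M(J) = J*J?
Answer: -16753573/225 ≈ -74460.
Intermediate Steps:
q = 15 (q = 11 + 4 = 15)
M(J) = J²
O = -1/1125 (O = -1/(5*(15²)) = -⅕/225 = -⅕*1/225 = -1/1125 ≈ -0.00088889)
(-204 + O)*365 = (-204 - 1/1125)*365 = -229501/1125*365 = -16753573/225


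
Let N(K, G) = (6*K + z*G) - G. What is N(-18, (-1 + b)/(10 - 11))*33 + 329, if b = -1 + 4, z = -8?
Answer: -2641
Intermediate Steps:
b = 3
N(K, G) = -9*G + 6*K (N(K, G) = (6*K - 8*G) - G = (-8*G + 6*K) - G = -9*G + 6*K)
N(-18, (-1 + b)/(10 - 11))*33 + 329 = (-9*(-1 + 3)/(10 - 11) + 6*(-18))*33 + 329 = (-18/(-1) - 108)*33 + 329 = (-18*(-1) - 108)*33 + 329 = (-9*(-2) - 108)*33 + 329 = (18 - 108)*33 + 329 = -90*33 + 329 = -2970 + 329 = -2641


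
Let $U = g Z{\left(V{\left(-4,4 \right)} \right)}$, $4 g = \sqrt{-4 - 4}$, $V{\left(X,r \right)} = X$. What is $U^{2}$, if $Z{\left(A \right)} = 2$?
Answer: $-2$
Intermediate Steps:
$g = \frac{i \sqrt{2}}{2}$ ($g = \frac{\sqrt{-4 - 4}}{4} = \frac{\sqrt{-8}}{4} = \frac{2 i \sqrt{2}}{4} = \frac{i \sqrt{2}}{2} \approx 0.70711 i$)
$U = i \sqrt{2}$ ($U = \frac{i \sqrt{2}}{2} \cdot 2 = i \sqrt{2} \approx 1.4142 i$)
$U^{2} = \left(i \sqrt{2}\right)^{2} = -2$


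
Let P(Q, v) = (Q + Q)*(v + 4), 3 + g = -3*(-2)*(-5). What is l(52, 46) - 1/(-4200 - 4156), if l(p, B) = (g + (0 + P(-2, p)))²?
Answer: 551905445/8356 ≈ 66049.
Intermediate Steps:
g = -33 (g = -3 - 3*(-2)*(-5) = -3 + 6*(-5) = -3 - 30 = -33)
P(Q, v) = 2*Q*(4 + v) (P(Q, v) = (2*Q)*(4 + v) = 2*Q*(4 + v))
l(p, B) = (-49 - 4*p)² (l(p, B) = (-33 + (0 + 2*(-2)*(4 + p)))² = (-33 + (0 + (-16 - 4*p)))² = (-33 + (-16 - 4*p))² = (-49 - 4*p)²)
l(52, 46) - 1/(-4200 - 4156) = (49 + 4*52)² - 1/(-4200 - 4156) = (49 + 208)² - 1/(-8356) = 257² - 1*(-1/8356) = 66049 + 1/8356 = 551905445/8356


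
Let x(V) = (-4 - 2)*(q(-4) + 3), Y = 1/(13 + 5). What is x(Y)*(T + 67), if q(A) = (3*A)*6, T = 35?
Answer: 42228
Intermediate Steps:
q(A) = 18*A
Y = 1/18 ≈ 0.055556
x(V) = 414 (x(V) = (-4 - 2)*(18*(-4) + 3) = -6*(-72 + 3) = -6*(-69) = 414)
x(Y)*(T + 67) = 414*(35 + 67) = 414*102 = 42228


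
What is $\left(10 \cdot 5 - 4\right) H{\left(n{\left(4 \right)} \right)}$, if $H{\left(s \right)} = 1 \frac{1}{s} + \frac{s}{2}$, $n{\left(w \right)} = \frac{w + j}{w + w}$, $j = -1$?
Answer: $\frac{3151}{24} \approx 131.29$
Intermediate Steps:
$n{\left(w \right)} = \frac{-1 + w}{2 w}$ ($n{\left(w \right)} = \frac{w - 1}{w + w} = \frac{-1 + w}{2 w}$)
$H{\left(s \right)} = \frac{1}{s} + \frac{s}{2}$ ($H{\left(s \right)} = \frac{1}{s} + s \frac{1}{2} = \frac{1}{s} + \frac{s}{2}$)
$\left(10 \cdot 5 - 4\right) H{\left(n{\left(4 \right)} \right)} = \left(10 \cdot 5 - 4\right) \left(\frac{1}{\frac{1}{2} \cdot \frac{1}{4} \left(-1 + 4\right)} + \frac{\frac{1}{2} \cdot \frac{1}{4} \left(-1 + 4\right)}{2}\right) = \left(50 - 4\right) \left(\frac{1}{\frac{1}{2} \cdot \frac{1}{4} \cdot 3} + \frac{\frac{1}{2} \cdot \frac{1}{4} \cdot 3}{2}\right) = 46 \left(\frac{1}{\frac{3}{8}} + \frac{1}{2} \cdot \frac{3}{8}\right) = 46 \left(\frac{8}{3} + \frac{3}{16}\right) = 46 \cdot \frac{137}{48} = \frac{3151}{24}$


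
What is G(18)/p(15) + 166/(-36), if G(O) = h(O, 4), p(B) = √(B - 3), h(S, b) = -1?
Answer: -83/18 - √3/6 ≈ -4.8998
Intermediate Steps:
p(B) = √(-3 + B)
G(O) = -1
G(18)/p(15) + 166/(-36) = -1/(√(-3 + 15)) + 166/(-36) = -1/(√12) + 166*(-1/36) = -1/(2*√3) - 83/18 = -√3/6 - 83/18 = -83/18 - √3/6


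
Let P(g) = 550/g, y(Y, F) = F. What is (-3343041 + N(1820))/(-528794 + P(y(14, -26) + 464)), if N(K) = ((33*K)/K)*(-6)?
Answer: 732169341/115805611 ≈ 6.3224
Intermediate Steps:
N(K) = -198 (N(K) = 33*(-6) = -198)
(-3343041 + N(1820))/(-528794 + P(y(14, -26) + 464)) = (-3343041 - 198)/(-528794 + 550/(-26 + 464)) = -3343239/(-528794 + 550/438) = -3343239/(-528794 + 550*(1/438)) = -3343239/(-528794 + 275/219) = -3343239/(-115805611/219) = -3343239*(-219/115805611) = 732169341/115805611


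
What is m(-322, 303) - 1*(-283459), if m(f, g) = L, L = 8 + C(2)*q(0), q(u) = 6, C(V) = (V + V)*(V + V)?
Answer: 283563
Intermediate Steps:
C(V) = 4*V² (C(V) = (2*V)*(2*V) = 4*V²)
L = 104 (L = 8 + (4*2²)*6 = 8 + (4*4)*6 = 8 + 16*6 = 8 + 96 = 104)
m(f, g) = 104
m(-322, 303) - 1*(-283459) = 104 - 1*(-283459) = 104 + 283459 = 283563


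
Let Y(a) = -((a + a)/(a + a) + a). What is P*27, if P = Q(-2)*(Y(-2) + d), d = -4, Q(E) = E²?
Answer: -324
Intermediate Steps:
Y(a) = -1 - a (Y(a) = -((2*a)/((2*a)) + a) = -((2*a)*(1/(2*a)) + a) = -(1 + a) = -1 - a)
P = -12 (P = (-2)²*((-1 - 1*(-2)) - 4) = 4*((-1 + 2) - 4) = 4*(1 - 4) = 4*(-3) = -12)
P*27 = -12*27 = -324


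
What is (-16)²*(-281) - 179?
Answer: -72115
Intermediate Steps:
(-16)²*(-281) - 179 = 256*(-281) - 179 = -71936 - 179 = -72115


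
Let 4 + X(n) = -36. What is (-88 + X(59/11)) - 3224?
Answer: -3352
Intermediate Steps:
X(n) = -40 (X(n) = -4 - 36 = -40)
(-88 + X(59/11)) - 3224 = (-88 - 40) - 3224 = -128 - 3224 = -3352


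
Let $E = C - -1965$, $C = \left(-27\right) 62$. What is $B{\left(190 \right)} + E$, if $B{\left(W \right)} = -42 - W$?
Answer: $59$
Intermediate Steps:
$C = -1674$
$E = 291$ ($E = -1674 - -1965 = -1674 + 1965 = 291$)
$B{\left(190 \right)} + E = \left(-42 - 190\right) + 291 = -232 + 291 = 59$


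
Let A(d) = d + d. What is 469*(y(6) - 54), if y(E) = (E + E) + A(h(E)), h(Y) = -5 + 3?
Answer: -21574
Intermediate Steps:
h(Y) = -2
A(d) = 2*d
y(E) = -4 + 2*E (y(E) = (E + E) + 2*(-2) = 2*E - 4 = -4 + 2*E)
469*(y(6) - 54) = 469*((-4 + 2*6) - 54) = 469*((-4 + 12) - 54) = 469*(8 - 54) = 469*(-46) = -21574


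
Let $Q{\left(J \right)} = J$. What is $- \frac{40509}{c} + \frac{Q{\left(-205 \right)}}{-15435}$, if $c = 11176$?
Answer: $- \frac{124593067}{34500312} \approx -3.6114$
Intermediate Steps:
$- \frac{40509}{c} + \frac{Q{\left(-205 \right)}}{-15435} = - \frac{40509}{11176} - \frac{205}{-15435} = \left(-40509\right) \frac{1}{11176} - - \frac{41}{3087} = - \frac{40509}{11176} + \frac{41}{3087} = - \frac{124593067}{34500312}$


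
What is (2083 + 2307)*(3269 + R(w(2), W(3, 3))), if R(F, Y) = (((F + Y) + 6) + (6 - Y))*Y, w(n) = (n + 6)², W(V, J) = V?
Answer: 15351830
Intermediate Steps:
w(n) = (6 + n)²
R(F, Y) = Y*(12 + F) (R(F, Y) = ((6 + F + Y) + (6 - Y))*Y = (12 + F)*Y = Y*(12 + F))
(2083 + 2307)*(3269 + R(w(2), W(3, 3))) = (2083 + 2307)*(3269 + 3*(12 + (6 + 2)²)) = 4390*(3269 + 3*(12 + 8²)) = 4390*(3269 + 3*(12 + 64)) = 4390*(3269 + 3*76) = 4390*(3269 + 228) = 4390*3497 = 15351830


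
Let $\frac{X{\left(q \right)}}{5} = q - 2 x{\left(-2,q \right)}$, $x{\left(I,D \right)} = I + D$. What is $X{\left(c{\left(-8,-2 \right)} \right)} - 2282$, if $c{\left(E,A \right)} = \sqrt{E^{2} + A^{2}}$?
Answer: $-2262 - 10 \sqrt{17} \approx -2303.2$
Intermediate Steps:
$c{\left(E,A \right)} = \sqrt{A^{2} + E^{2}}$
$x{\left(I,D \right)} = D + I$
$X{\left(q \right)} = 20 - 5 q$ ($X{\left(q \right)} = 5 \left(q - 2 \left(q - 2\right)\right) = 5 \left(q - 2 \left(-2 + q\right)\right) = 5 \left(q - \left(-4 + 2 q\right)\right) = 5 \left(4 - q\right) = 20 - 5 q$)
$X{\left(c{\left(-8,-2 \right)} \right)} - 2282 = \left(20 - 5 \sqrt{\left(-2\right)^{2} + \left(-8\right)^{2}}\right) - 2282 = \left(20 - 5 \sqrt{4 + 64}\right) - 2282 = \left(20 - 5 \sqrt{68}\right) - 2282 = \left(20 - 5 \cdot 2 \sqrt{17}\right) - 2282 = \left(20 - 10 \sqrt{17}\right) - 2282 = -2262 - 10 \sqrt{17}$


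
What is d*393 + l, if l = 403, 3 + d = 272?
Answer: 106120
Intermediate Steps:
d = 269 (d = -3 + 272 = 269)
d*393 + l = 269*393 + 403 = 105717 + 403 = 106120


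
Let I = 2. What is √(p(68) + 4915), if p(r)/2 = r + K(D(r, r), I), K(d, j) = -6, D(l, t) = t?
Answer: √5039 ≈ 70.986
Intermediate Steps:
p(r) = -12 + 2*r (p(r) = 2*(r - 6) = 2*(-6 + r) = -12 + 2*r)
√(p(68) + 4915) = √((-12 + 2*68) + 4915) = √((-12 + 136) + 4915) = √(124 + 4915) = √5039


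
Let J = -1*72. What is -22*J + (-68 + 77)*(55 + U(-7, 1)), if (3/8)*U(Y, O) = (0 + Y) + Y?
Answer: 1743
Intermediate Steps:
U(Y, O) = 16*Y/3 (U(Y, O) = 8*((0 + Y) + Y)/3 = 8*(Y + Y)/3 = 8*(2*Y)/3 = 16*Y/3)
J = -72
-22*J + (-68 + 77)*(55 + U(-7, 1)) = -22*(-72) + (-68 + 77)*(55 + (16/3)*(-7)) = 1584 + 9*(55 - 112/3) = 1584 + 9*(53/3) = 1584 + 159 = 1743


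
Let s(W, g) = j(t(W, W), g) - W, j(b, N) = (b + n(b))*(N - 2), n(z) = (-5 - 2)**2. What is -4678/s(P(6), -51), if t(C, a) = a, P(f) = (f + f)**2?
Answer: 4678/10373 ≈ 0.45098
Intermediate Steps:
n(z) = 49 (n(z) = (-7)**2 = 49)
P(f) = 4*f**2 (P(f) = (2*f)**2 = 4*f**2)
j(b, N) = (-2 + N)*(49 + b) (j(b, N) = (b + 49)*(N - 2) = (49 + b)*(-2 + N) = (-2 + N)*(49 + b))
s(W, g) = -98 - 3*W + 49*g + W*g (s(W, g) = (-98 - 2*W + 49*g + g*W) - W = (-98 - 2*W + 49*g + W*g) - W = -98 - 3*W + 49*g + W*g)
-4678/s(P(6), -51) = -4678/(-98 - 12*6**2 + 49*(-51) + (4*6**2)*(-51)) = -4678/(-98 - 12*36 - 2499 + (4*36)*(-51)) = -4678/(-98 - 3*144 - 2499 + 144*(-51)) = -4678/(-98 - 432 - 2499 - 7344) = -4678/(-10373) = -4678*(-1/10373) = 4678/10373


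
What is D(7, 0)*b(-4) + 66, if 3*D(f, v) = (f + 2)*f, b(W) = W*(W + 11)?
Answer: -522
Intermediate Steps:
b(W) = W*(11 + W)
D(f, v) = f*(2 + f)/3 (D(f, v) = ((f + 2)*f)/3 = ((2 + f)*f)/3 = (f*(2 + f))/3 = f*(2 + f)/3)
D(7, 0)*b(-4) + 66 = ((1/3)*7*(2 + 7))*(-4*(11 - 4)) + 66 = ((1/3)*7*9)*(-4*7) + 66 = 21*(-28) + 66 = -588 + 66 = -522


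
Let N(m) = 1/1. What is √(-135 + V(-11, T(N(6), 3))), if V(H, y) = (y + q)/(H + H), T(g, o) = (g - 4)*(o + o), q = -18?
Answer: 3*I*√1793/11 ≈ 11.548*I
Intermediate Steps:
N(m) = 1
T(g, o) = 2*o*(-4 + g) (T(g, o) = (-4 + g)*(2*o) = 2*o*(-4 + g))
V(H, y) = (-18 + y)/(2*H) (V(H, y) = (y - 18)/(H + H) = (-18 + y)/((2*H)) = (-18 + y)*(1/(2*H)) = (-18 + y)/(2*H))
√(-135 + V(-11, T(N(6), 3))) = √(-135 + (½)*(-18 + 2*3*(-4 + 1))/(-11)) = √(-135 + (½)*(-1/11)*(-18 + 2*3*(-3))) = √(-135 + (½)*(-1/11)*(-18 - 18)) = √(-135 + (½)*(-1/11)*(-36)) = √(-135 + 18/11) = √(-1467/11) = 3*I*√1793/11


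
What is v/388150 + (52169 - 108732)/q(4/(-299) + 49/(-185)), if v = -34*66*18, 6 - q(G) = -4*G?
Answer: -12392324349179/1070684050 ≈ -11574.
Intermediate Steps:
q(G) = 6 + 4*G (q(G) = 6 - (-4)*G = 6 + 4*G)
v = -40392 (v = -2244*18 = -40392)
v/388150 + (52169 - 108732)/q(4/(-299) + 49/(-185)) = -40392/388150 + (52169 - 108732)/(6 + 4*(4/(-299) + 49/(-185))) = -40392*1/388150 - 56563/(6 + 4*(4*(-1/299) + 49*(-1/185))) = -20196/194075 - 56563/(6 + 4*(-4/299 - 49/185)) = -20196/194075 - 56563/(6 + 4*(-15391/55315)) = -20196/194075 - 56563/(6 - 61564/55315) = -20196/194075 - 56563/270326/55315 = -20196/194075 - 56563*55315/270326 = -20196/194075 - 3128782345/270326 = -12392324349179/1070684050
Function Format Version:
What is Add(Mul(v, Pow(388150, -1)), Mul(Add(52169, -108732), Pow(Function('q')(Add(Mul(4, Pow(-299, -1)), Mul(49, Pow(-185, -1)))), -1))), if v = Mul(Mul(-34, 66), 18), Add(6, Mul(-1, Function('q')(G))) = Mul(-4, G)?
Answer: Rational(-12392324349179, 1070684050) ≈ -11574.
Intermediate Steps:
Function('q')(G) = Add(6, Mul(4, G)) (Function('q')(G) = Add(6, Mul(-1, Mul(-4, G))) = Add(6, Mul(4, G)))
v = -40392 (v = Mul(-2244, 18) = -40392)
Add(Mul(v, Pow(388150, -1)), Mul(Add(52169, -108732), Pow(Function('q')(Add(Mul(4, Pow(-299, -1)), Mul(49, Pow(-185, -1)))), -1))) = Add(Mul(-40392, Pow(388150, -1)), Mul(Add(52169, -108732), Pow(Add(6, Mul(4, Add(Mul(4, Pow(-299, -1)), Mul(49, Pow(-185, -1))))), -1))) = Add(Mul(-40392, Rational(1, 388150)), Mul(-56563, Pow(Add(6, Mul(4, Add(Mul(4, Rational(-1, 299)), Mul(49, Rational(-1, 185))))), -1))) = Add(Rational(-20196, 194075), Mul(-56563, Pow(Add(6, Mul(4, Add(Rational(-4, 299), Rational(-49, 185)))), -1))) = Add(Rational(-20196, 194075), Mul(-56563, Pow(Add(6, Mul(4, Rational(-15391, 55315))), -1))) = Add(Rational(-20196, 194075), Mul(-56563, Pow(Add(6, Rational(-61564, 55315)), -1))) = Add(Rational(-20196, 194075), Mul(-56563, Pow(Rational(270326, 55315), -1))) = Add(Rational(-20196, 194075), Mul(-56563, Rational(55315, 270326))) = Add(Rational(-20196, 194075), Rational(-3128782345, 270326)) = Rational(-12392324349179, 1070684050)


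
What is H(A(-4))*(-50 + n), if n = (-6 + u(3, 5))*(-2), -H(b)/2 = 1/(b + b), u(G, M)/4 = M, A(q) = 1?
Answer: 78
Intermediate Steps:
u(G, M) = 4*M
H(b) = -1/b (H(b) = -2/(b + b) = -2*1/(2*b) = -1/b)
n = -28 (n = (-6 + 4*5)*(-2) = (-6 + 20)*(-2) = 14*(-2) = -28)
H(A(-4))*(-50 + n) = (-1/1)*(-50 - 28) = -1*1*(-78) = -1*(-78) = 78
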